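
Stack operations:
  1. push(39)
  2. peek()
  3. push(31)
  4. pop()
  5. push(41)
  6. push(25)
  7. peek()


push(39) -> [39]
peek()->39
push(31) -> [39, 31]
pop()->31, [39]
push(41) -> [39, 41]
push(25) -> [39, 41, 25]
peek()->25

Final stack: [39, 41, 25]


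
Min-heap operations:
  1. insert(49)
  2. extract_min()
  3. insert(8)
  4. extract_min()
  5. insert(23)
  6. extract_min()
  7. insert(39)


insert(49) -> [49]
extract_min()->49, []
insert(8) -> [8]
extract_min()->8, []
insert(23) -> [23]
extract_min()->23, []
insert(39) -> [39]

Final heap: [39]


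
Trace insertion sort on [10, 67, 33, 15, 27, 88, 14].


Initial: [10, 67, 33, 15, 27, 88, 14]
Insert 67: [10, 67, 33, 15, 27, 88, 14]
Insert 33: [10, 33, 67, 15, 27, 88, 14]
Insert 15: [10, 15, 33, 67, 27, 88, 14]
Insert 27: [10, 15, 27, 33, 67, 88, 14]
Insert 88: [10, 15, 27, 33, 67, 88, 14]
Insert 14: [10, 14, 15, 27, 33, 67, 88]

Sorted: [10, 14, 15, 27, 33, 67, 88]


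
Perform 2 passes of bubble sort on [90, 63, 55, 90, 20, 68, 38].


Initial: [90, 63, 55, 90, 20, 68, 38]
Pass 1: [63, 55, 90, 20, 68, 38, 90] (5 swaps)
Pass 2: [55, 63, 20, 68, 38, 90, 90] (4 swaps)

After 2 passes: [55, 63, 20, 68, 38, 90, 90]


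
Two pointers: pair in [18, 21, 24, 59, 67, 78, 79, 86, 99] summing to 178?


lo=0(18)+hi=8(99)=117
lo=1(21)+hi=8(99)=120
lo=2(24)+hi=8(99)=123
lo=3(59)+hi=8(99)=158
lo=4(67)+hi=8(99)=166
lo=5(78)+hi=8(99)=177
lo=6(79)+hi=8(99)=178

Yes: 79+99=178


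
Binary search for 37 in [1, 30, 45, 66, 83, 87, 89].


Step 1: lo=0, hi=6, mid=3, val=66
Step 2: lo=0, hi=2, mid=1, val=30
Step 3: lo=2, hi=2, mid=2, val=45

Not found


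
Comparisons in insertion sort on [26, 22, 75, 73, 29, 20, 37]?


Algorithm: insertion sort
Input: [26, 22, 75, 73, 29, 20, 37]
Sorted: [20, 22, 26, 29, 37, 73, 75]

15


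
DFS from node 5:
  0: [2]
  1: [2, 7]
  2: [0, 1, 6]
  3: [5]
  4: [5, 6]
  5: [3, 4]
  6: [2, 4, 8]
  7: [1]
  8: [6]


Visit 5, push [4, 3]
Visit 3, push []
Visit 4, push [6]
Visit 6, push [8, 2]
Visit 2, push [1, 0]
Visit 0, push []
Visit 1, push [7]
Visit 7, push []
Visit 8, push []

DFS order: [5, 3, 4, 6, 2, 0, 1, 7, 8]


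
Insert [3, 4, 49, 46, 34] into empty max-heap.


Insert 3: [3]
Insert 4: [4, 3]
Insert 49: [49, 3, 4]
Insert 46: [49, 46, 4, 3]
Insert 34: [49, 46, 4, 3, 34]

Final heap: [49, 46, 4, 3, 34]


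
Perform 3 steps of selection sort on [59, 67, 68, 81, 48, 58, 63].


Initial: [59, 67, 68, 81, 48, 58, 63]
Step 1: min=48 at 4
  Swap: [48, 67, 68, 81, 59, 58, 63]
Step 2: min=58 at 5
  Swap: [48, 58, 68, 81, 59, 67, 63]
Step 3: min=59 at 4
  Swap: [48, 58, 59, 81, 68, 67, 63]

After 3 steps: [48, 58, 59, 81, 68, 67, 63]


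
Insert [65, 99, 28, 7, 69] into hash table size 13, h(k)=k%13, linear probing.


Insert 65: h=0 -> slot 0
Insert 99: h=8 -> slot 8
Insert 28: h=2 -> slot 2
Insert 7: h=7 -> slot 7
Insert 69: h=4 -> slot 4

Table: [65, None, 28, None, 69, None, None, 7, 99, None, None, None, None]


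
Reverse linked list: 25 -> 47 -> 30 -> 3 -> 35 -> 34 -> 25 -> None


Step 1: curr=25, set curr.next=prev(None) | reversed so far: 25
Step 2: curr=47, set curr.next=prev(25) | reversed so far: 47 -> 25
Step 3: curr=30, set curr.next=prev(47) | reversed so far: 30 -> 47 -> 25
Step 4: curr=3, set curr.next=prev(30) | reversed so far: 3 -> 30 -> 47 -> 25
Step 5: curr=35, set curr.next=prev(3) | reversed so far: 35 -> 3 -> 30 -> 47 -> 25
Step 6: curr=34, set curr.next=prev(35) | reversed so far: 34 -> 35 -> 3 -> 30 -> 47 -> 25
Step 7: curr=25, set curr.next=prev(34) | reversed so far: 25 -> 34 -> 35 -> 3 -> 30 -> 47 -> 25

25 -> 34 -> 35 -> 3 -> 30 -> 47 -> 25 -> None


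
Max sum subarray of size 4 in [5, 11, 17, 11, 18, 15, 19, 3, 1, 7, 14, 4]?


[0:4]: 44
[1:5]: 57
[2:6]: 61
[3:7]: 63
[4:8]: 55
[5:9]: 38
[6:10]: 30
[7:11]: 25
[8:12]: 26

Max: 63 at [3:7]


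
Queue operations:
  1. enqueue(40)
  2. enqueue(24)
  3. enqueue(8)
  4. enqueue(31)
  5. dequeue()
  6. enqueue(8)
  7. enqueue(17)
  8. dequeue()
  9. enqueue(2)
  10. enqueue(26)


enqueue(40) -> [40]
enqueue(24) -> [40, 24]
enqueue(8) -> [40, 24, 8]
enqueue(31) -> [40, 24, 8, 31]
dequeue()->40, [24, 8, 31]
enqueue(8) -> [24, 8, 31, 8]
enqueue(17) -> [24, 8, 31, 8, 17]
dequeue()->24, [8, 31, 8, 17]
enqueue(2) -> [8, 31, 8, 17, 2]
enqueue(26) -> [8, 31, 8, 17, 2, 26]

Final queue: [8, 31, 8, 17, 2, 26]


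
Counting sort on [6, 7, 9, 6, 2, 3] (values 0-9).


Input: [6, 7, 9, 6, 2, 3]
Counts: [0, 0, 1, 1, 0, 0, 2, 1, 0, 1]

Sorted: [2, 3, 6, 6, 7, 9]


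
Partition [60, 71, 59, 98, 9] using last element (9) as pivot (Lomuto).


Pivot: 9
Place pivot at 0: [9, 71, 59, 98, 60]

Partitioned: [9, 71, 59, 98, 60]


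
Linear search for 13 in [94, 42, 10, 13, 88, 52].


i=0: 94!=13
i=1: 42!=13
i=2: 10!=13
i=3: 13==13 found!

Found at 3, 4 comps


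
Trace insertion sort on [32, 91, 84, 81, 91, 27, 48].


Initial: [32, 91, 84, 81, 91, 27, 48]
Insert 91: [32, 91, 84, 81, 91, 27, 48]
Insert 84: [32, 84, 91, 81, 91, 27, 48]
Insert 81: [32, 81, 84, 91, 91, 27, 48]
Insert 91: [32, 81, 84, 91, 91, 27, 48]
Insert 27: [27, 32, 81, 84, 91, 91, 48]
Insert 48: [27, 32, 48, 81, 84, 91, 91]

Sorted: [27, 32, 48, 81, 84, 91, 91]


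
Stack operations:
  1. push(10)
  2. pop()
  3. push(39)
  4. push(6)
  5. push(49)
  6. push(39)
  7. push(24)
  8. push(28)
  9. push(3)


push(10) -> [10]
pop()->10, []
push(39) -> [39]
push(6) -> [39, 6]
push(49) -> [39, 6, 49]
push(39) -> [39, 6, 49, 39]
push(24) -> [39, 6, 49, 39, 24]
push(28) -> [39, 6, 49, 39, 24, 28]
push(3) -> [39, 6, 49, 39, 24, 28, 3]

Final stack: [39, 6, 49, 39, 24, 28, 3]


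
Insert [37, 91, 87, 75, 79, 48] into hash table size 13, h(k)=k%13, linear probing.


Insert 37: h=11 -> slot 11
Insert 91: h=0 -> slot 0
Insert 87: h=9 -> slot 9
Insert 75: h=10 -> slot 10
Insert 79: h=1 -> slot 1
Insert 48: h=9, 3 probes -> slot 12

Table: [91, 79, None, None, None, None, None, None, None, 87, 75, 37, 48]


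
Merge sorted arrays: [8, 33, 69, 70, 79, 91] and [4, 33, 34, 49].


Take 4 from B
Take 8 from A
Take 33 from A
Take 33 from B
Take 34 from B
Take 49 from B

Merged: [4, 8, 33, 33, 34, 49, 69, 70, 79, 91]


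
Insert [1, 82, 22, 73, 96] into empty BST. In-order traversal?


Insert 1: root
Insert 82: R from 1
Insert 22: R from 1 -> L from 82
Insert 73: R from 1 -> L from 82 -> R from 22
Insert 96: R from 1 -> R from 82

In-order: [1, 22, 73, 82, 96]


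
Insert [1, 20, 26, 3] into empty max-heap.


Insert 1: [1]
Insert 20: [20, 1]
Insert 26: [26, 1, 20]
Insert 3: [26, 3, 20, 1]

Final heap: [26, 3, 20, 1]


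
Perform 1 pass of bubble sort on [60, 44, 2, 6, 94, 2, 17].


Initial: [60, 44, 2, 6, 94, 2, 17]
Pass 1: [44, 2, 6, 60, 2, 17, 94] (5 swaps)

After 1 pass: [44, 2, 6, 60, 2, 17, 94]


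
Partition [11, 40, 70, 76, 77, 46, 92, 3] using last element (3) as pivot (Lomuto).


Pivot: 3
Place pivot at 0: [3, 40, 70, 76, 77, 46, 92, 11]

Partitioned: [3, 40, 70, 76, 77, 46, 92, 11]


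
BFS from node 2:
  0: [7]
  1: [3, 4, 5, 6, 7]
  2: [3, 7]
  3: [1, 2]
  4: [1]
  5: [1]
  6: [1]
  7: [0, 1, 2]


Visit 2, enqueue [3, 7]
Visit 3, enqueue [1]
Visit 7, enqueue [0]
Visit 1, enqueue [4, 5, 6]
Visit 0, enqueue []
Visit 4, enqueue []
Visit 5, enqueue []
Visit 6, enqueue []

BFS order: [2, 3, 7, 1, 0, 4, 5, 6]


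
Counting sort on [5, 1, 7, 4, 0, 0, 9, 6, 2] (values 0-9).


Input: [5, 1, 7, 4, 0, 0, 9, 6, 2]
Counts: [2, 1, 1, 0, 1, 1, 1, 1, 0, 1]

Sorted: [0, 0, 1, 2, 4, 5, 6, 7, 9]


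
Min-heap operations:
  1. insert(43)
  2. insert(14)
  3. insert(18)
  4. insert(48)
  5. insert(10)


insert(43) -> [43]
insert(14) -> [14, 43]
insert(18) -> [14, 43, 18]
insert(48) -> [14, 43, 18, 48]
insert(10) -> [10, 14, 18, 48, 43]

Final heap: [10, 14, 18, 48, 43]


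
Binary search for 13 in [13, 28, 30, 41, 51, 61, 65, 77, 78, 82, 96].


Step 1: lo=0, hi=10, mid=5, val=61
Step 2: lo=0, hi=4, mid=2, val=30
Step 3: lo=0, hi=1, mid=0, val=13

Found at index 0


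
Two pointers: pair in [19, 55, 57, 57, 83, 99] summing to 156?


lo=0(19)+hi=5(99)=118
lo=1(55)+hi=5(99)=154
lo=2(57)+hi=5(99)=156

Yes: 57+99=156


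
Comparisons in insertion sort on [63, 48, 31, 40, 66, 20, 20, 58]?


Algorithm: insertion sort
Input: [63, 48, 31, 40, 66, 20, 20, 58]
Sorted: [20, 20, 31, 40, 48, 58, 63, 66]

21


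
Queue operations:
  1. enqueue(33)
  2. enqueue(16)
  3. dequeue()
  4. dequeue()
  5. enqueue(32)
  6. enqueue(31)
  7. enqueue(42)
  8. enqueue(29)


enqueue(33) -> [33]
enqueue(16) -> [33, 16]
dequeue()->33, [16]
dequeue()->16, []
enqueue(32) -> [32]
enqueue(31) -> [32, 31]
enqueue(42) -> [32, 31, 42]
enqueue(29) -> [32, 31, 42, 29]

Final queue: [32, 31, 42, 29]


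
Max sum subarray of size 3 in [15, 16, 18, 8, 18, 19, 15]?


[0:3]: 49
[1:4]: 42
[2:5]: 44
[3:6]: 45
[4:7]: 52

Max: 52 at [4:7]


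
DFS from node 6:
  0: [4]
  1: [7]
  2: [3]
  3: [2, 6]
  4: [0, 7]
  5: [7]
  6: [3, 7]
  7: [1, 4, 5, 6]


Visit 6, push [7, 3]
Visit 3, push [2]
Visit 2, push []
Visit 7, push [5, 4, 1]
Visit 1, push []
Visit 4, push [0]
Visit 0, push []
Visit 5, push []

DFS order: [6, 3, 2, 7, 1, 4, 0, 5]


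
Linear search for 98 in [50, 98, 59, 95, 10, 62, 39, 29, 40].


i=0: 50!=98
i=1: 98==98 found!

Found at 1, 2 comps


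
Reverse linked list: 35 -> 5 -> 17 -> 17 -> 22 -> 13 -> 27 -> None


Step 1: curr=35, set curr.next=prev(None) | reversed so far: 35
Step 2: curr=5, set curr.next=prev(35) | reversed so far: 5 -> 35
Step 3: curr=17, set curr.next=prev(5) | reversed so far: 17 -> 5 -> 35
Step 4: curr=17, set curr.next=prev(17) | reversed so far: 17 -> 17 -> 5 -> 35
Step 5: curr=22, set curr.next=prev(17) | reversed so far: 22 -> 17 -> 17 -> 5 -> 35
Step 6: curr=13, set curr.next=prev(22) | reversed so far: 13 -> 22 -> 17 -> 17 -> 5 -> 35
Step 7: curr=27, set curr.next=prev(13) | reversed so far: 27 -> 13 -> 22 -> 17 -> 17 -> 5 -> 35

27 -> 13 -> 22 -> 17 -> 17 -> 5 -> 35 -> None


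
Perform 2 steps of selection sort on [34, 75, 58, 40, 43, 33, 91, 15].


Initial: [34, 75, 58, 40, 43, 33, 91, 15]
Step 1: min=15 at 7
  Swap: [15, 75, 58, 40, 43, 33, 91, 34]
Step 2: min=33 at 5
  Swap: [15, 33, 58, 40, 43, 75, 91, 34]

After 2 steps: [15, 33, 58, 40, 43, 75, 91, 34]


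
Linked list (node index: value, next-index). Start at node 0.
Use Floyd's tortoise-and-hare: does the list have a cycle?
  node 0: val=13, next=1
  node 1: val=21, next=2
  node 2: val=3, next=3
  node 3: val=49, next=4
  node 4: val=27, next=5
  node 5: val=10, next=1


Floyd's tortoise (slow, +1) and hare (fast, +2):
  init: slow=0, fast=0
  step 1: slow=1, fast=2
  step 2: slow=2, fast=4
  step 3: slow=3, fast=1
  step 4: slow=4, fast=3
  step 5: slow=5, fast=5
  slow == fast at node 5: cycle detected

Cycle: yes


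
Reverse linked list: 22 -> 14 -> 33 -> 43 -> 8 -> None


Step 1: curr=22, set curr.next=prev(None) | reversed so far: 22
Step 2: curr=14, set curr.next=prev(22) | reversed so far: 14 -> 22
Step 3: curr=33, set curr.next=prev(14) | reversed so far: 33 -> 14 -> 22
Step 4: curr=43, set curr.next=prev(33) | reversed so far: 43 -> 33 -> 14 -> 22
Step 5: curr=8, set curr.next=prev(43) | reversed so far: 8 -> 43 -> 33 -> 14 -> 22

8 -> 43 -> 33 -> 14 -> 22 -> None


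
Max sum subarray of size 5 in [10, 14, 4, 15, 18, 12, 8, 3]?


[0:5]: 61
[1:6]: 63
[2:7]: 57
[3:8]: 56

Max: 63 at [1:6]


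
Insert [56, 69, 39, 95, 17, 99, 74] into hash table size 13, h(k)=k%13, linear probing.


Insert 56: h=4 -> slot 4
Insert 69: h=4, 1 probes -> slot 5
Insert 39: h=0 -> slot 0
Insert 95: h=4, 2 probes -> slot 6
Insert 17: h=4, 3 probes -> slot 7
Insert 99: h=8 -> slot 8
Insert 74: h=9 -> slot 9

Table: [39, None, None, None, 56, 69, 95, 17, 99, 74, None, None, None]


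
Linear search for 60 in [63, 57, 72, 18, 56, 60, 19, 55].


i=0: 63!=60
i=1: 57!=60
i=2: 72!=60
i=3: 18!=60
i=4: 56!=60
i=5: 60==60 found!

Found at 5, 6 comps


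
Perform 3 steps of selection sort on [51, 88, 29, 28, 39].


Initial: [51, 88, 29, 28, 39]
Step 1: min=28 at 3
  Swap: [28, 88, 29, 51, 39]
Step 2: min=29 at 2
  Swap: [28, 29, 88, 51, 39]
Step 3: min=39 at 4
  Swap: [28, 29, 39, 51, 88]

After 3 steps: [28, 29, 39, 51, 88]


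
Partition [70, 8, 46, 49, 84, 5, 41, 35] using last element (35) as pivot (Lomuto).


Pivot: 35
  8 <= 35: swap -> [8, 70, 46, 49, 84, 5, 41, 35]
  5 <= 35: swap -> [8, 5, 46, 49, 84, 70, 41, 35]
Place pivot at 2: [8, 5, 35, 49, 84, 70, 41, 46]

Partitioned: [8, 5, 35, 49, 84, 70, 41, 46]


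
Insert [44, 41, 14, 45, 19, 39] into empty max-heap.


Insert 44: [44]
Insert 41: [44, 41]
Insert 14: [44, 41, 14]
Insert 45: [45, 44, 14, 41]
Insert 19: [45, 44, 14, 41, 19]
Insert 39: [45, 44, 39, 41, 19, 14]

Final heap: [45, 44, 39, 41, 19, 14]


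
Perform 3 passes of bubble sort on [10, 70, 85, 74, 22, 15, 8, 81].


Initial: [10, 70, 85, 74, 22, 15, 8, 81]
Pass 1: [10, 70, 74, 22, 15, 8, 81, 85] (5 swaps)
Pass 2: [10, 70, 22, 15, 8, 74, 81, 85] (3 swaps)
Pass 3: [10, 22, 15, 8, 70, 74, 81, 85] (3 swaps)

After 3 passes: [10, 22, 15, 8, 70, 74, 81, 85]


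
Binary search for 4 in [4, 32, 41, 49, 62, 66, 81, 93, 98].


Step 1: lo=0, hi=8, mid=4, val=62
Step 2: lo=0, hi=3, mid=1, val=32
Step 3: lo=0, hi=0, mid=0, val=4

Found at index 0


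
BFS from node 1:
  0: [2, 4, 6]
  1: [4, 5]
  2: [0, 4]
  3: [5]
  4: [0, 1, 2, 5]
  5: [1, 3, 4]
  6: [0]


Visit 1, enqueue [4, 5]
Visit 4, enqueue [0, 2]
Visit 5, enqueue [3]
Visit 0, enqueue [6]
Visit 2, enqueue []
Visit 3, enqueue []
Visit 6, enqueue []

BFS order: [1, 4, 5, 0, 2, 3, 6]


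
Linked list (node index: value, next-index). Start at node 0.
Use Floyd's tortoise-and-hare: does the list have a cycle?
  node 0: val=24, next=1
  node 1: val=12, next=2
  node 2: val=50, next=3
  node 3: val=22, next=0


Floyd's tortoise (slow, +1) and hare (fast, +2):
  init: slow=0, fast=0
  step 1: slow=1, fast=2
  step 2: slow=2, fast=0
  step 3: slow=3, fast=2
  step 4: slow=0, fast=0
  slow == fast at node 0: cycle detected

Cycle: yes


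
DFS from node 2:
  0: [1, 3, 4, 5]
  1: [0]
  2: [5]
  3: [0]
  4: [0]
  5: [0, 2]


Visit 2, push [5]
Visit 5, push [0]
Visit 0, push [4, 3, 1]
Visit 1, push []
Visit 3, push []
Visit 4, push []

DFS order: [2, 5, 0, 1, 3, 4]


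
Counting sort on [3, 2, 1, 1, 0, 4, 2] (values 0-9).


Input: [3, 2, 1, 1, 0, 4, 2]
Counts: [1, 2, 2, 1, 1, 0, 0, 0, 0, 0]

Sorted: [0, 1, 1, 2, 2, 3, 4]


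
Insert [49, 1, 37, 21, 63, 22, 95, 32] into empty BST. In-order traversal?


Insert 49: root
Insert 1: L from 49
Insert 37: L from 49 -> R from 1
Insert 21: L from 49 -> R from 1 -> L from 37
Insert 63: R from 49
Insert 22: L from 49 -> R from 1 -> L from 37 -> R from 21
Insert 95: R from 49 -> R from 63
Insert 32: L from 49 -> R from 1 -> L from 37 -> R from 21 -> R from 22

In-order: [1, 21, 22, 32, 37, 49, 63, 95]


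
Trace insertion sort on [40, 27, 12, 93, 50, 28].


Initial: [40, 27, 12, 93, 50, 28]
Insert 27: [27, 40, 12, 93, 50, 28]
Insert 12: [12, 27, 40, 93, 50, 28]
Insert 93: [12, 27, 40, 93, 50, 28]
Insert 50: [12, 27, 40, 50, 93, 28]
Insert 28: [12, 27, 28, 40, 50, 93]

Sorted: [12, 27, 28, 40, 50, 93]


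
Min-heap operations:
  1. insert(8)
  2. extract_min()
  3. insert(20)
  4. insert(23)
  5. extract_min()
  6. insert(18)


insert(8) -> [8]
extract_min()->8, []
insert(20) -> [20]
insert(23) -> [20, 23]
extract_min()->20, [23]
insert(18) -> [18, 23]

Final heap: [18, 23]


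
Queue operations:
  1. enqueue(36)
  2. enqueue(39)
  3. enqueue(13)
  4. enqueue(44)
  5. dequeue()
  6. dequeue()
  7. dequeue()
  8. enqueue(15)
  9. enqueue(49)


enqueue(36) -> [36]
enqueue(39) -> [36, 39]
enqueue(13) -> [36, 39, 13]
enqueue(44) -> [36, 39, 13, 44]
dequeue()->36, [39, 13, 44]
dequeue()->39, [13, 44]
dequeue()->13, [44]
enqueue(15) -> [44, 15]
enqueue(49) -> [44, 15, 49]

Final queue: [44, 15, 49]


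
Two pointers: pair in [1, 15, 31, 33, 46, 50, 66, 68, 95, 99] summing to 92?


lo=0(1)+hi=9(99)=100
lo=0(1)+hi=8(95)=96
lo=0(1)+hi=7(68)=69
lo=1(15)+hi=7(68)=83
lo=2(31)+hi=7(68)=99
lo=2(31)+hi=6(66)=97
lo=2(31)+hi=5(50)=81
lo=3(33)+hi=5(50)=83
lo=4(46)+hi=5(50)=96

No pair found


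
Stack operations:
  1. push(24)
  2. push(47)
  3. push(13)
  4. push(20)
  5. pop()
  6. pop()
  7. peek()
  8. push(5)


push(24) -> [24]
push(47) -> [24, 47]
push(13) -> [24, 47, 13]
push(20) -> [24, 47, 13, 20]
pop()->20, [24, 47, 13]
pop()->13, [24, 47]
peek()->47
push(5) -> [24, 47, 5]

Final stack: [24, 47, 5]


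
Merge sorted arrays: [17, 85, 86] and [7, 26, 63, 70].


Take 7 from B
Take 17 from A
Take 26 from B
Take 63 from B
Take 70 from B

Merged: [7, 17, 26, 63, 70, 85, 86]


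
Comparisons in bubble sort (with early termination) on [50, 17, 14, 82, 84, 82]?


Algorithm: bubble sort (with early termination)
Input: [50, 17, 14, 82, 84, 82]
Sorted: [14, 17, 50, 82, 82, 84]

12


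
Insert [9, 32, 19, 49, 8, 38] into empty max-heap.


Insert 9: [9]
Insert 32: [32, 9]
Insert 19: [32, 9, 19]
Insert 49: [49, 32, 19, 9]
Insert 8: [49, 32, 19, 9, 8]
Insert 38: [49, 32, 38, 9, 8, 19]

Final heap: [49, 32, 38, 9, 8, 19]


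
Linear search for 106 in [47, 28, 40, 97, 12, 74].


i=0: 47!=106
i=1: 28!=106
i=2: 40!=106
i=3: 97!=106
i=4: 12!=106
i=5: 74!=106

Not found, 6 comps


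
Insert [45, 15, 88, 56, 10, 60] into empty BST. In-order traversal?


Insert 45: root
Insert 15: L from 45
Insert 88: R from 45
Insert 56: R from 45 -> L from 88
Insert 10: L from 45 -> L from 15
Insert 60: R from 45 -> L from 88 -> R from 56

In-order: [10, 15, 45, 56, 60, 88]


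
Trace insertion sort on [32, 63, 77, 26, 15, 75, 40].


Initial: [32, 63, 77, 26, 15, 75, 40]
Insert 63: [32, 63, 77, 26, 15, 75, 40]
Insert 77: [32, 63, 77, 26, 15, 75, 40]
Insert 26: [26, 32, 63, 77, 15, 75, 40]
Insert 15: [15, 26, 32, 63, 77, 75, 40]
Insert 75: [15, 26, 32, 63, 75, 77, 40]
Insert 40: [15, 26, 32, 40, 63, 75, 77]

Sorted: [15, 26, 32, 40, 63, 75, 77]


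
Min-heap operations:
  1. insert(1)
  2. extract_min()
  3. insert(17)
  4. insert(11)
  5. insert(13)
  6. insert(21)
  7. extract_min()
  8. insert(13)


insert(1) -> [1]
extract_min()->1, []
insert(17) -> [17]
insert(11) -> [11, 17]
insert(13) -> [11, 17, 13]
insert(21) -> [11, 17, 13, 21]
extract_min()->11, [13, 17, 21]
insert(13) -> [13, 13, 21, 17]

Final heap: [13, 13, 21, 17]


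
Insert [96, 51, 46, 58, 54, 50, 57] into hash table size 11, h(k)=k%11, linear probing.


Insert 96: h=8 -> slot 8
Insert 51: h=7 -> slot 7
Insert 46: h=2 -> slot 2
Insert 58: h=3 -> slot 3
Insert 54: h=10 -> slot 10
Insert 50: h=6 -> slot 6
Insert 57: h=2, 2 probes -> slot 4

Table: [None, None, 46, 58, 57, None, 50, 51, 96, None, 54]


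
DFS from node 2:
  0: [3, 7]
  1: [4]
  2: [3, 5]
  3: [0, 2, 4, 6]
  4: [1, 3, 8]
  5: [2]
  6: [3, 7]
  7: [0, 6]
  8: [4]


Visit 2, push [5, 3]
Visit 3, push [6, 4, 0]
Visit 0, push [7]
Visit 7, push [6]
Visit 6, push []
Visit 4, push [8, 1]
Visit 1, push []
Visit 8, push []
Visit 5, push []

DFS order: [2, 3, 0, 7, 6, 4, 1, 8, 5]


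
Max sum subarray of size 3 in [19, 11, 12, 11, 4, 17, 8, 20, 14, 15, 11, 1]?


[0:3]: 42
[1:4]: 34
[2:5]: 27
[3:6]: 32
[4:7]: 29
[5:8]: 45
[6:9]: 42
[7:10]: 49
[8:11]: 40
[9:12]: 27

Max: 49 at [7:10]


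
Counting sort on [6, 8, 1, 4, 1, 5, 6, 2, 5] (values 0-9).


Input: [6, 8, 1, 4, 1, 5, 6, 2, 5]
Counts: [0, 2, 1, 0, 1, 2, 2, 0, 1, 0]

Sorted: [1, 1, 2, 4, 5, 5, 6, 6, 8]


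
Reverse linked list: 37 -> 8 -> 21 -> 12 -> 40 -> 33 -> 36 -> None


Step 1: curr=37, set curr.next=prev(None) | reversed so far: 37
Step 2: curr=8, set curr.next=prev(37) | reversed so far: 8 -> 37
Step 3: curr=21, set curr.next=prev(8) | reversed so far: 21 -> 8 -> 37
Step 4: curr=12, set curr.next=prev(21) | reversed so far: 12 -> 21 -> 8 -> 37
Step 5: curr=40, set curr.next=prev(12) | reversed so far: 40 -> 12 -> 21 -> 8 -> 37
Step 6: curr=33, set curr.next=prev(40) | reversed so far: 33 -> 40 -> 12 -> 21 -> 8 -> 37
Step 7: curr=36, set curr.next=prev(33) | reversed so far: 36 -> 33 -> 40 -> 12 -> 21 -> 8 -> 37

36 -> 33 -> 40 -> 12 -> 21 -> 8 -> 37 -> None


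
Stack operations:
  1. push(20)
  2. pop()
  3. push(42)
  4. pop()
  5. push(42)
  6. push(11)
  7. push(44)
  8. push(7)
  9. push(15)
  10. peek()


push(20) -> [20]
pop()->20, []
push(42) -> [42]
pop()->42, []
push(42) -> [42]
push(11) -> [42, 11]
push(44) -> [42, 11, 44]
push(7) -> [42, 11, 44, 7]
push(15) -> [42, 11, 44, 7, 15]
peek()->15

Final stack: [42, 11, 44, 7, 15]


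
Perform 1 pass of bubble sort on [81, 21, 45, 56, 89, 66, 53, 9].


Initial: [81, 21, 45, 56, 89, 66, 53, 9]
Pass 1: [21, 45, 56, 81, 66, 53, 9, 89] (6 swaps)

After 1 pass: [21, 45, 56, 81, 66, 53, 9, 89]


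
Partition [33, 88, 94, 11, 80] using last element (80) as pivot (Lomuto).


Pivot: 80
  33 <= 80: advance i (no swap)
  11 <= 80: swap -> [33, 11, 94, 88, 80]
Place pivot at 2: [33, 11, 80, 88, 94]

Partitioned: [33, 11, 80, 88, 94]


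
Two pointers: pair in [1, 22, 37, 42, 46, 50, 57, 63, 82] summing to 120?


lo=0(1)+hi=8(82)=83
lo=1(22)+hi=8(82)=104
lo=2(37)+hi=8(82)=119
lo=3(42)+hi=8(82)=124
lo=3(42)+hi=7(63)=105
lo=4(46)+hi=7(63)=109
lo=5(50)+hi=7(63)=113
lo=6(57)+hi=7(63)=120

Yes: 57+63=120


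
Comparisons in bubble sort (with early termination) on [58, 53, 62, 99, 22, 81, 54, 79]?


Algorithm: bubble sort (with early termination)
Input: [58, 53, 62, 99, 22, 81, 54, 79]
Sorted: [22, 53, 54, 58, 62, 79, 81, 99]

25


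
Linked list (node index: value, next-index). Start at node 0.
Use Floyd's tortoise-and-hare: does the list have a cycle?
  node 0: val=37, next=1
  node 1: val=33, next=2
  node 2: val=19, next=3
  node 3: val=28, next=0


Floyd's tortoise (slow, +1) and hare (fast, +2):
  init: slow=0, fast=0
  step 1: slow=1, fast=2
  step 2: slow=2, fast=0
  step 3: slow=3, fast=2
  step 4: slow=0, fast=0
  slow == fast at node 0: cycle detected

Cycle: yes


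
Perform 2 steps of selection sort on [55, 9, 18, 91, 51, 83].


Initial: [55, 9, 18, 91, 51, 83]
Step 1: min=9 at 1
  Swap: [9, 55, 18, 91, 51, 83]
Step 2: min=18 at 2
  Swap: [9, 18, 55, 91, 51, 83]

After 2 steps: [9, 18, 55, 91, 51, 83]


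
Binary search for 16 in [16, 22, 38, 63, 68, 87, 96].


Step 1: lo=0, hi=6, mid=3, val=63
Step 2: lo=0, hi=2, mid=1, val=22
Step 3: lo=0, hi=0, mid=0, val=16

Found at index 0


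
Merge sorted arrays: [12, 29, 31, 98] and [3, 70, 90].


Take 3 from B
Take 12 from A
Take 29 from A
Take 31 from A
Take 70 from B
Take 90 from B

Merged: [3, 12, 29, 31, 70, 90, 98]


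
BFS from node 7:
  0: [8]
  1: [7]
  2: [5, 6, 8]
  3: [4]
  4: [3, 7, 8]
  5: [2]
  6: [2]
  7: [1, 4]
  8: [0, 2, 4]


Visit 7, enqueue [1, 4]
Visit 1, enqueue []
Visit 4, enqueue [3, 8]
Visit 3, enqueue []
Visit 8, enqueue [0, 2]
Visit 0, enqueue []
Visit 2, enqueue [5, 6]
Visit 5, enqueue []
Visit 6, enqueue []

BFS order: [7, 1, 4, 3, 8, 0, 2, 5, 6]


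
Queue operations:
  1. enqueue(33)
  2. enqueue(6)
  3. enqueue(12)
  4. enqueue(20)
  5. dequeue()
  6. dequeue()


enqueue(33) -> [33]
enqueue(6) -> [33, 6]
enqueue(12) -> [33, 6, 12]
enqueue(20) -> [33, 6, 12, 20]
dequeue()->33, [6, 12, 20]
dequeue()->6, [12, 20]

Final queue: [12, 20]


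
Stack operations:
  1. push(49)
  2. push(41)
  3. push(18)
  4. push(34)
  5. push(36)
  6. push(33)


push(49) -> [49]
push(41) -> [49, 41]
push(18) -> [49, 41, 18]
push(34) -> [49, 41, 18, 34]
push(36) -> [49, 41, 18, 34, 36]
push(33) -> [49, 41, 18, 34, 36, 33]

Final stack: [49, 41, 18, 34, 36, 33]


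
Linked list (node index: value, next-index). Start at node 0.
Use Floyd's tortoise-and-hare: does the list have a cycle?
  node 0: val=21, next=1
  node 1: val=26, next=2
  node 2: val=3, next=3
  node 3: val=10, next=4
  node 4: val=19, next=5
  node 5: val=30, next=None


Floyd's tortoise (slow, +1) and hare (fast, +2):
  init: slow=0, fast=0
  step 1: slow=1, fast=2
  step 2: slow=2, fast=4
  step 3: fast 4->5->None, no cycle

Cycle: no


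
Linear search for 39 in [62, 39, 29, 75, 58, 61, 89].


i=0: 62!=39
i=1: 39==39 found!

Found at 1, 2 comps


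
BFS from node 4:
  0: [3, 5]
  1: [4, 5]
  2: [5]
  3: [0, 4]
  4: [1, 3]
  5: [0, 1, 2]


Visit 4, enqueue [1, 3]
Visit 1, enqueue [5]
Visit 3, enqueue [0]
Visit 5, enqueue [2]
Visit 0, enqueue []
Visit 2, enqueue []

BFS order: [4, 1, 3, 5, 0, 2]


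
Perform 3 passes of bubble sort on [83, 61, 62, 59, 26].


Initial: [83, 61, 62, 59, 26]
Pass 1: [61, 62, 59, 26, 83] (4 swaps)
Pass 2: [61, 59, 26, 62, 83] (2 swaps)
Pass 3: [59, 26, 61, 62, 83] (2 swaps)

After 3 passes: [59, 26, 61, 62, 83]


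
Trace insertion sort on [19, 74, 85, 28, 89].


Initial: [19, 74, 85, 28, 89]
Insert 74: [19, 74, 85, 28, 89]
Insert 85: [19, 74, 85, 28, 89]
Insert 28: [19, 28, 74, 85, 89]
Insert 89: [19, 28, 74, 85, 89]

Sorted: [19, 28, 74, 85, 89]


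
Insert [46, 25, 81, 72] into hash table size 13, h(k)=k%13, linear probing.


Insert 46: h=7 -> slot 7
Insert 25: h=12 -> slot 12
Insert 81: h=3 -> slot 3
Insert 72: h=7, 1 probes -> slot 8

Table: [None, None, None, 81, None, None, None, 46, 72, None, None, None, 25]


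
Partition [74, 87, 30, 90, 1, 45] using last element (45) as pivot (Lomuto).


Pivot: 45
  30 <= 45: swap -> [30, 87, 74, 90, 1, 45]
  1 <= 45: swap -> [30, 1, 74, 90, 87, 45]
Place pivot at 2: [30, 1, 45, 90, 87, 74]

Partitioned: [30, 1, 45, 90, 87, 74]


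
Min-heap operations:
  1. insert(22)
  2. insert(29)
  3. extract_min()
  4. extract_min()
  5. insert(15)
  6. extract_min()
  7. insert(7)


insert(22) -> [22]
insert(29) -> [22, 29]
extract_min()->22, [29]
extract_min()->29, []
insert(15) -> [15]
extract_min()->15, []
insert(7) -> [7]

Final heap: [7]


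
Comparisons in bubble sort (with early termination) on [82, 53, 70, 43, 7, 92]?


Algorithm: bubble sort (with early termination)
Input: [82, 53, 70, 43, 7, 92]
Sorted: [7, 43, 53, 70, 82, 92]

15


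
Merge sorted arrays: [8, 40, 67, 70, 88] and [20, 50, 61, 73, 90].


Take 8 from A
Take 20 from B
Take 40 from A
Take 50 from B
Take 61 from B
Take 67 from A
Take 70 from A
Take 73 from B
Take 88 from A

Merged: [8, 20, 40, 50, 61, 67, 70, 73, 88, 90]


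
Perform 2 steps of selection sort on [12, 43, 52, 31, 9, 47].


Initial: [12, 43, 52, 31, 9, 47]
Step 1: min=9 at 4
  Swap: [9, 43, 52, 31, 12, 47]
Step 2: min=12 at 4
  Swap: [9, 12, 52, 31, 43, 47]

After 2 steps: [9, 12, 52, 31, 43, 47]


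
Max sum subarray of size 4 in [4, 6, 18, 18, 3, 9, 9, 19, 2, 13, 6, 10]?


[0:4]: 46
[1:5]: 45
[2:6]: 48
[3:7]: 39
[4:8]: 40
[5:9]: 39
[6:10]: 43
[7:11]: 40
[8:12]: 31

Max: 48 at [2:6]


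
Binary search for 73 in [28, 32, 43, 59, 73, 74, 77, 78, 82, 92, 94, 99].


Step 1: lo=0, hi=11, mid=5, val=74
Step 2: lo=0, hi=4, mid=2, val=43
Step 3: lo=3, hi=4, mid=3, val=59
Step 4: lo=4, hi=4, mid=4, val=73

Found at index 4


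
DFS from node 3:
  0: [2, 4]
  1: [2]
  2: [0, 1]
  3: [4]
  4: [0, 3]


Visit 3, push [4]
Visit 4, push [0]
Visit 0, push [2]
Visit 2, push [1]
Visit 1, push []

DFS order: [3, 4, 0, 2, 1]


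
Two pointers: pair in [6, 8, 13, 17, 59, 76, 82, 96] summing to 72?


lo=0(6)+hi=7(96)=102
lo=0(6)+hi=6(82)=88
lo=0(6)+hi=5(76)=82
lo=0(6)+hi=4(59)=65
lo=1(8)+hi=4(59)=67
lo=2(13)+hi=4(59)=72

Yes: 13+59=72


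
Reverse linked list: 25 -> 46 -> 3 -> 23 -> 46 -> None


Step 1: curr=25, set curr.next=prev(None) | reversed so far: 25
Step 2: curr=46, set curr.next=prev(25) | reversed so far: 46 -> 25
Step 3: curr=3, set curr.next=prev(46) | reversed so far: 3 -> 46 -> 25
Step 4: curr=23, set curr.next=prev(3) | reversed so far: 23 -> 3 -> 46 -> 25
Step 5: curr=46, set curr.next=prev(23) | reversed so far: 46 -> 23 -> 3 -> 46 -> 25

46 -> 23 -> 3 -> 46 -> 25 -> None


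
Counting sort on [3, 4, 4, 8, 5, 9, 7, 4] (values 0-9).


Input: [3, 4, 4, 8, 5, 9, 7, 4]
Counts: [0, 0, 0, 1, 3, 1, 0, 1, 1, 1]

Sorted: [3, 4, 4, 4, 5, 7, 8, 9]


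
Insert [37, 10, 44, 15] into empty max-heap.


Insert 37: [37]
Insert 10: [37, 10]
Insert 44: [44, 10, 37]
Insert 15: [44, 15, 37, 10]

Final heap: [44, 15, 37, 10]


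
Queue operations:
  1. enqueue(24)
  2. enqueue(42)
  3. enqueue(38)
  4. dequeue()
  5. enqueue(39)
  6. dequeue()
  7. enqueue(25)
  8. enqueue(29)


enqueue(24) -> [24]
enqueue(42) -> [24, 42]
enqueue(38) -> [24, 42, 38]
dequeue()->24, [42, 38]
enqueue(39) -> [42, 38, 39]
dequeue()->42, [38, 39]
enqueue(25) -> [38, 39, 25]
enqueue(29) -> [38, 39, 25, 29]

Final queue: [38, 39, 25, 29]


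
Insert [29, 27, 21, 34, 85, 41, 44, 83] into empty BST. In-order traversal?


Insert 29: root
Insert 27: L from 29
Insert 21: L from 29 -> L from 27
Insert 34: R from 29
Insert 85: R from 29 -> R from 34
Insert 41: R from 29 -> R from 34 -> L from 85
Insert 44: R from 29 -> R from 34 -> L from 85 -> R from 41
Insert 83: R from 29 -> R from 34 -> L from 85 -> R from 41 -> R from 44

In-order: [21, 27, 29, 34, 41, 44, 83, 85]


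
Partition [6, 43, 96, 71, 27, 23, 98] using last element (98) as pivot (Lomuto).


Pivot: 98
  6 <= 98: advance i (no swap)
  43 <= 98: advance i (no swap)
  96 <= 98: advance i (no swap)
  71 <= 98: advance i (no swap)
  27 <= 98: advance i (no swap)
  23 <= 98: advance i (no swap)
Place pivot at 6: [6, 43, 96, 71, 27, 23, 98]

Partitioned: [6, 43, 96, 71, 27, 23, 98]


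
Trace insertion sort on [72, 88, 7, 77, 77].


Initial: [72, 88, 7, 77, 77]
Insert 88: [72, 88, 7, 77, 77]
Insert 7: [7, 72, 88, 77, 77]
Insert 77: [7, 72, 77, 88, 77]
Insert 77: [7, 72, 77, 77, 88]

Sorted: [7, 72, 77, 77, 88]


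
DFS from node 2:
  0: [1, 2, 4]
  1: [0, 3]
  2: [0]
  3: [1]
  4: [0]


Visit 2, push [0]
Visit 0, push [4, 1]
Visit 1, push [3]
Visit 3, push []
Visit 4, push []

DFS order: [2, 0, 1, 3, 4]


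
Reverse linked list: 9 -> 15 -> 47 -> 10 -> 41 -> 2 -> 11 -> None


Step 1: curr=9, set curr.next=prev(None) | reversed so far: 9
Step 2: curr=15, set curr.next=prev(9) | reversed so far: 15 -> 9
Step 3: curr=47, set curr.next=prev(15) | reversed so far: 47 -> 15 -> 9
Step 4: curr=10, set curr.next=prev(47) | reversed so far: 10 -> 47 -> 15 -> 9
Step 5: curr=41, set curr.next=prev(10) | reversed so far: 41 -> 10 -> 47 -> 15 -> 9
Step 6: curr=2, set curr.next=prev(41) | reversed so far: 2 -> 41 -> 10 -> 47 -> 15 -> 9
Step 7: curr=11, set curr.next=prev(2) | reversed so far: 11 -> 2 -> 41 -> 10 -> 47 -> 15 -> 9

11 -> 2 -> 41 -> 10 -> 47 -> 15 -> 9 -> None


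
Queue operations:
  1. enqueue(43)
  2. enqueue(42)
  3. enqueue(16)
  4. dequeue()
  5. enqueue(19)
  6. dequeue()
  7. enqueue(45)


enqueue(43) -> [43]
enqueue(42) -> [43, 42]
enqueue(16) -> [43, 42, 16]
dequeue()->43, [42, 16]
enqueue(19) -> [42, 16, 19]
dequeue()->42, [16, 19]
enqueue(45) -> [16, 19, 45]

Final queue: [16, 19, 45]


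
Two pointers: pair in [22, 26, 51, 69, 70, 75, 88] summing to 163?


lo=0(22)+hi=6(88)=110
lo=1(26)+hi=6(88)=114
lo=2(51)+hi=6(88)=139
lo=3(69)+hi=6(88)=157
lo=4(70)+hi=6(88)=158
lo=5(75)+hi=6(88)=163

Yes: 75+88=163


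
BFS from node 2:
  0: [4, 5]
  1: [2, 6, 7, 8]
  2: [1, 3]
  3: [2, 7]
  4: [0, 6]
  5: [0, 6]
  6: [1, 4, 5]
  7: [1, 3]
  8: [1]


Visit 2, enqueue [1, 3]
Visit 1, enqueue [6, 7, 8]
Visit 3, enqueue []
Visit 6, enqueue [4, 5]
Visit 7, enqueue []
Visit 8, enqueue []
Visit 4, enqueue [0]
Visit 5, enqueue []
Visit 0, enqueue []

BFS order: [2, 1, 3, 6, 7, 8, 4, 5, 0]


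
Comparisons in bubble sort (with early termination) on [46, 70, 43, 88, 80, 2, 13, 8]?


Algorithm: bubble sort (with early termination)
Input: [46, 70, 43, 88, 80, 2, 13, 8]
Sorted: [2, 8, 13, 43, 46, 70, 80, 88]

28


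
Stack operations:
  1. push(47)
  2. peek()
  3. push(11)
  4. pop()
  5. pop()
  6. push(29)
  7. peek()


push(47) -> [47]
peek()->47
push(11) -> [47, 11]
pop()->11, [47]
pop()->47, []
push(29) -> [29]
peek()->29

Final stack: [29]


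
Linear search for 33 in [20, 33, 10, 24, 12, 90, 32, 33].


i=0: 20!=33
i=1: 33==33 found!

Found at 1, 2 comps


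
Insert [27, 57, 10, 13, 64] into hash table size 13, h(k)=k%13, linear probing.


Insert 27: h=1 -> slot 1
Insert 57: h=5 -> slot 5
Insert 10: h=10 -> slot 10
Insert 13: h=0 -> slot 0
Insert 64: h=12 -> slot 12

Table: [13, 27, None, None, None, 57, None, None, None, None, 10, None, 64]


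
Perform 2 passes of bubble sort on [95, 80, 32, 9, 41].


Initial: [95, 80, 32, 9, 41]
Pass 1: [80, 32, 9, 41, 95] (4 swaps)
Pass 2: [32, 9, 41, 80, 95] (3 swaps)

After 2 passes: [32, 9, 41, 80, 95]


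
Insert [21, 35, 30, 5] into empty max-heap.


Insert 21: [21]
Insert 35: [35, 21]
Insert 30: [35, 21, 30]
Insert 5: [35, 21, 30, 5]

Final heap: [35, 21, 30, 5]


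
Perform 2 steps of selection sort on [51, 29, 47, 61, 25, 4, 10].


Initial: [51, 29, 47, 61, 25, 4, 10]
Step 1: min=4 at 5
  Swap: [4, 29, 47, 61, 25, 51, 10]
Step 2: min=10 at 6
  Swap: [4, 10, 47, 61, 25, 51, 29]

After 2 steps: [4, 10, 47, 61, 25, 51, 29]


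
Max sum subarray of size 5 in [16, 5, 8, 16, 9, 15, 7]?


[0:5]: 54
[1:6]: 53
[2:7]: 55

Max: 55 at [2:7]


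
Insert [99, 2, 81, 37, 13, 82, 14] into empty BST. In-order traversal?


Insert 99: root
Insert 2: L from 99
Insert 81: L from 99 -> R from 2
Insert 37: L from 99 -> R from 2 -> L from 81
Insert 13: L from 99 -> R from 2 -> L from 81 -> L from 37
Insert 82: L from 99 -> R from 2 -> R from 81
Insert 14: L from 99 -> R from 2 -> L from 81 -> L from 37 -> R from 13

In-order: [2, 13, 14, 37, 81, 82, 99]


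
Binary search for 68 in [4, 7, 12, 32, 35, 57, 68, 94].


Step 1: lo=0, hi=7, mid=3, val=32
Step 2: lo=4, hi=7, mid=5, val=57
Step 3: lo=6, hi=7, mid=6, val=68

Found at index 6


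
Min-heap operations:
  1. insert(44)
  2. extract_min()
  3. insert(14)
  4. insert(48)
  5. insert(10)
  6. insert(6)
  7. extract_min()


insert(44) -> [44]
extract_min()->44, []
insert(14) -> [14]
insert(48) -> [14, 48]
insert(10) -> [10, 48, 14]
insert(6) -> [6, 10, 14, 48]
extract_min()->6, [10, 48, 14]

Final heap: [10, 48, 14]


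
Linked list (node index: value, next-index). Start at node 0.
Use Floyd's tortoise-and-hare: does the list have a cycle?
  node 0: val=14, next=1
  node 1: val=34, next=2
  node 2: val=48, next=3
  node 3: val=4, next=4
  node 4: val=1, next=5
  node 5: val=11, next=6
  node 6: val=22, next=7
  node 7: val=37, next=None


Floyd's tortoise (slow, +1) and hare (fast, +2):
  init: slow=0, fast=0
  step 1: slow=1, fast=2
  step 2: slow=2, fast=4
  step 3: slow=3, fast=6
  step 4: fast 6->7->None, no cycle

Cycle: no


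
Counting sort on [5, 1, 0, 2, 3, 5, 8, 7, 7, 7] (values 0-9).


Input: [5, 1, 0, 2, 3, 5, 8, 7, 7, 7]
Counts: [1, 1, 1, 1, 0, 2, 0, 3, 1, 0]

Sorted: [0, 1, 2, 3, 5, 5, 7, 7, 7, 8]


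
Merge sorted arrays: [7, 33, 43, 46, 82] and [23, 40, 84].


Take 7 from A
Take 23 from B
Take 33 from A
Take 40 from B
Take 43 from A
Take 46 from A
Take 82 from A

Merged: [7, 23, 33, 40, 43, 46, 82, 84]


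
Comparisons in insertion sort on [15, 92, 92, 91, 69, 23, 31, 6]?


Algorithm: insertion sort
Input: [15, 92, 92, 91, 69, 23, 31, 6]
Sorted: [6, 15, 23, 31, 69, 91, 92, 92]

26


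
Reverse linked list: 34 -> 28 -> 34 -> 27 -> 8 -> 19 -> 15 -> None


Step 1: curr=34, set curr.next=prev(None) | reversed so far: 34
Step 2: curr=28, set curr.next=prev(34) | reversed so far: 28 -> 34
Step 3: curr=34, set curr.next=prev(28) | reversed so far: 34 -> 28 -> 34
Step 4: curr=27, set curr.next=prev(34) | reversed so far: 27 -> 34 -> 28 -> 34
Step 5: curr=8, set curr.next=prev(27) | reversed so far: 8 -> 27 -> 34 -> 28 -> 34
Step 6: curr=19, set curr.next=prev(8) | reversed so far: 19 -> 8 -> 27 -> 34 -> 28 -> 34
Step 7: curr=15, set curr.next=prev(19) | reversed so far: 15 -> 19 -> 8 -> 27 -> 34 -> 28 -> 34

15 -> 19 -> 8 -> 27 -> 34 -> 28 -> 34 -> None


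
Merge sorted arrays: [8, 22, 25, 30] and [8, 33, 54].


Take 8 from A
Take 8 from B
Take 22 from A
Take 25 from A
Take 30 from A

Merged: [8, 8, 22, 25, 30, 33, 54]


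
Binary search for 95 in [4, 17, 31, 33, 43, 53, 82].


Step 1: lo=0, hi=6, mid=3, val=33
Step 2: lo=4, hi=6, mid=5, val=53
Step 3: lo=6, hi=6, mid=6, val=82

Not found


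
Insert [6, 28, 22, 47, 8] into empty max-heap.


Insert 6: [6]
Insert 28: [28, 6]
Insert 22: [28, 6, 22]
Insert 47: [47, 28, 22, 6]
Insert 8: [47, 28, 22, 6, 8]

Final heap: [47, 28, 22, 6, 8]


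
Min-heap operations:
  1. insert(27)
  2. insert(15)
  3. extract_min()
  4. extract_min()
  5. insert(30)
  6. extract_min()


insert(27) -> [27]
insert(15) -> [15, 27]
extract_min()->15, [27]
extract_min()->27, []
insert(30) -> [30]
extract_min()->30, []

Final heap: []


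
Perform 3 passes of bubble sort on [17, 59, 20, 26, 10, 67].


Initial: [17, 59, 20, 26, 10, 67]
Pass 1: [17, 20, 26, 10, 59, 67] (3 swaps)
Pass 2: [17, 20, 10, 26, 59, 67] (1 swaps)
Pass 3: [17, 10, 20, 26, 59, 67] (1 swaps)

After 3 passes: [17, 10, 20, 26, 59, 67]


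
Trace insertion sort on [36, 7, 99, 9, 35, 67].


Initial: [36, 7, 99, 9, 35, 67]
Insert 7: [7, 36, 99, 9, 35, 67]
Insert 99: [7, 36, 99, 9, 35, 67]
Insert 9: [7, 9, 36, 99, 35, 67]
Insert 35: [7, 9, 35, 36, 99, 67]
Insert 67: [7, 9, 35, 36, 67, 99]

Sorted: [7, 9, 35, 36, 67, 99]


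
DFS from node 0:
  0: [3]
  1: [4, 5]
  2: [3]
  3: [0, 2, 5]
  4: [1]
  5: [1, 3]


Visit 0, push [3]
Visit 3, push [5, 2]
Visit 2, push []
Visit 5, push [1]
Visit 1, push [4]
Visit 4, push []

DFS order: [0, 3, 2, 5, 1, 4]


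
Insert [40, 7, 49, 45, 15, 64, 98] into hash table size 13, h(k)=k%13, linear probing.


Insert 40: h=1 -> slot 1
Insert 7: h=7 -> slot 7
Insert 49: h=10 -> slot 10
Insert 45: h=6 -> slot 6
Insert 15: h=2 -> slot 2
Insert 64: h=12 -> slot 12
Insert 98: h=7, 1 probes -> slot 8

Table: [None, 40, 15, None, None, None, 45, 7, 98, None, 49, None, 64]


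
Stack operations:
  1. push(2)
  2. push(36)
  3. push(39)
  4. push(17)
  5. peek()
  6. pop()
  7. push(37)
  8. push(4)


push(2) -> [2]
push(36) -> [2, 36]
push(39) -> [2, 36, 39]
push(17) -> [2, 36, 39, 17]
peek()->17
pop()->17, [2, 36, 39]
push(37) -> [2, 36, 39, 37]
push(4) -> [2, 36, 39, 37, 4]

Final stack: [2, 36, 39, 37, 4]


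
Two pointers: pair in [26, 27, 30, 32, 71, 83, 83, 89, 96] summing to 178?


lo=0(26)+hi=8(96)=122
lo=1(27)+hi=8(96)=123
lo=2(30)+hi=8(96)=126
lo=3(32)+hi=8(96)=128
lo=4(71)+hi=8(96)=167
lo=5(83)+hi=8(96)=179
lo=5(83)+hi=7(89)=172
lo=6(83)+hi=7(89)=172

No pair found


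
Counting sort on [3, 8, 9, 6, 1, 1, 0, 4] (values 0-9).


Input: [3, 8, 9, 6, 1, 1, 0, 4]
Counts: [1, 2, 0, 1, 1, 0, 1, 0, 1, 1]

Sorted: [0, 1, 1, 3, 4, 6, 8, 9]


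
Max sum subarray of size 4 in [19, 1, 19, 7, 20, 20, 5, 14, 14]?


[0:4]: 46
[1:5]: 47
[2:6]: 66
[3:7]: 52
[4:8]: 59
[5:9]: 53

Max: 66 at [2:6]


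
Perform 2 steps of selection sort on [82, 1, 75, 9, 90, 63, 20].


Initial: [82, 1, 75, 9, 90, 63, 20]
Step 1: min=1 at 1
  Swap: [1, 82, 75, 9, 90, 63, 20]
Step 2: min=9 at 3
  Swap: [1, 9, 75, 82, 90, 63, 20]

After 2 steps: [1, 9, 75, 82, 90, 63, 20]


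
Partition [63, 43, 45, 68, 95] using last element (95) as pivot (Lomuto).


Pivot: 95
  63 <= 95: advance i (no swap)
  43 <= 95: advance i (no swap)
  45 <= 95: advance i (no swap)
  68 <= 95: advance i (no swap)
Place pivot at 4: [63, 43, 45, 68, 95]

Partitioned: [63, 43, 45, 68, 95]


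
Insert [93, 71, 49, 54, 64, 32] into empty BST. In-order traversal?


Insert 93: root
Insert 71: L from 93
Insert 49: L from 93 -> L from 71
Insert 54: L from 93 -> L from 71 -> R from 49
Insert 64: L from 93 -> L from 71 -> R from 49 -> R from 54
Insert 32: L from 93 -> L from 71 -> L from 49

In-order: [32, 49, 54, 64, 71, 93]


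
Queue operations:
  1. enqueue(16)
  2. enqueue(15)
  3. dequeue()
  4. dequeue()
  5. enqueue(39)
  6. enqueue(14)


enqueue(16) -> [16]
enqueue(15) -> [16, 15]
dequeue()->16, [15]
dequeue()->15, []
enqueue(39) -> [39]
enqueue(14) -> [39, 14]

Final queue: [39, 14]
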